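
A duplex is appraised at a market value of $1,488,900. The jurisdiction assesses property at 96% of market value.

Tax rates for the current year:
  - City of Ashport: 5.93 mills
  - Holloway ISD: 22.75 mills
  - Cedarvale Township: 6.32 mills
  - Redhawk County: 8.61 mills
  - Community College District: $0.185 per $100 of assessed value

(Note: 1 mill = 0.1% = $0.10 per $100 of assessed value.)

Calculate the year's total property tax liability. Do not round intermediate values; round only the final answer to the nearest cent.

Assessed value = $1,488,900 × 0.96 = $1,429,344
City of Ashport: $1,429,344 × 0.00593 = $8,476.00992
Holloway ISD: $1,429,344 × 0.02275 = $32,517.576
Cedarvale Township: $1,429,344 × 0.00632 = $9,033.45408
Redhawk County: $1,429,344 × 0.00861 = $12,306.65184
Community College District: $1,429,344 × 0.00185 = $2,644.2864
Total = $64,977.97824

$64,977.98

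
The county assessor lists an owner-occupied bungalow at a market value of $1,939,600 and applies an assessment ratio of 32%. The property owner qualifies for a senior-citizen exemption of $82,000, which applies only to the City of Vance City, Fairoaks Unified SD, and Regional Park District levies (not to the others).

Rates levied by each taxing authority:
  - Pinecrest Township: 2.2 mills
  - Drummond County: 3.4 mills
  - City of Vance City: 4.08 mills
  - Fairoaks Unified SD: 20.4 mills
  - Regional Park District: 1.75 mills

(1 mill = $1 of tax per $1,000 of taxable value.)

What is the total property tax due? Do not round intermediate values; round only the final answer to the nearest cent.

$17,605.13

Assessed value = $1,939,600 × 0.32 = $620,672
Pinecrest Township: $620,672 × 0.0022 = $1,365.4784
Drummond County: $620,672 × 0.0034 = $2,110.2848
City of Vance City: ($620,672 − $82,000) × 0.00408 = $538,672 × 0.00408 = $2,197.78176
Fairoaks Unified SD: ($620,672 − $82,000) × 0.0204 = $538,672 × 0.0204 = $10,988.9088
Regional Park District: ($620,672 − $82,000) × 0.00175 = $538,672 × 0.00175 = $942.676
Total = $17,605.12976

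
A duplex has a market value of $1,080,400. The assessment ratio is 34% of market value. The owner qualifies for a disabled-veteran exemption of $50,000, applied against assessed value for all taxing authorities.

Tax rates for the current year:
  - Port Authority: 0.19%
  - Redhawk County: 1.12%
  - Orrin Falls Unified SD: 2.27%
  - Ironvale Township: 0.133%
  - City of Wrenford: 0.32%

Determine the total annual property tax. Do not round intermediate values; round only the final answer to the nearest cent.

$12,798.16

Assessed value = $1,080,400 × 0.34 = $367,336
Taxable value = $367,336 − $50,000 = $317,336
Port Authority: $317,336 × 0.0019 = $602.9384
Redhawk County: $317,336 × 0.0112 = $3,554.1632
Orrin Falls Unified SD: $317,336 × 0.0227 = $7,203.5272
Ironvale Township: $317,336 × 0.00133 = $422.05688
City of Wrenford: $317,336 × 0.0032 = $1,015.4752
Total = $602.9384 + $3,554.1632 + $7,203.5272 + $422.05688 + $1,015.4752 = $12,798.16088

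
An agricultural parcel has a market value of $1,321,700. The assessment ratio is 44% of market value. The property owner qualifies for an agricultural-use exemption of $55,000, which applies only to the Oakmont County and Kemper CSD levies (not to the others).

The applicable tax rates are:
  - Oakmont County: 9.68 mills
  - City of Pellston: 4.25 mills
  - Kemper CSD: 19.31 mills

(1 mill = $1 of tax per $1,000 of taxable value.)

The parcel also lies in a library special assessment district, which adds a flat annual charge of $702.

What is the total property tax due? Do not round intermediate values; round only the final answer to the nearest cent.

Assessed value = $1,321,700 × 0.44 = $581,548
Oakmont County: ($581,548 − $55,000) × 0.00968 = $526,548 × 0.00968 = $5,096.98464
City of Pellston: $581,548 × 0.00425 = $2,471.579
Kemper CSD: ($581,548 − $55,000) × 0.01931 = $526,548 × 0.01931 = $10,167.64188
Levies subtotal = $17,736.20552
Total = $17,736.20552 + $702 = $18,438.20552

$18,438.21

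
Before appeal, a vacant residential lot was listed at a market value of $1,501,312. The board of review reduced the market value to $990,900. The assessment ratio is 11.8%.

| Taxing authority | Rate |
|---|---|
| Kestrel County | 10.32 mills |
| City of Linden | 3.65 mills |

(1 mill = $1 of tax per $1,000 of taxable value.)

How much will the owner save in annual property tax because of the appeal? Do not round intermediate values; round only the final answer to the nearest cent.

Old assessed value = $1,501,312 × 0.118 = $177,154.816
New assessed value = $990,900 × 0.118 = $116,926.2
Combined rate = 0.01032 + 0.00365 = 0.01397
Old tax = $177,154.816 × 0.01397 = $2,474.85277952
New tax = $116,926.2 × 0.01397 = $1,633.459014
Reduction = $2,474.85277952 − $1,633.459014 = $841.39376552

$841.39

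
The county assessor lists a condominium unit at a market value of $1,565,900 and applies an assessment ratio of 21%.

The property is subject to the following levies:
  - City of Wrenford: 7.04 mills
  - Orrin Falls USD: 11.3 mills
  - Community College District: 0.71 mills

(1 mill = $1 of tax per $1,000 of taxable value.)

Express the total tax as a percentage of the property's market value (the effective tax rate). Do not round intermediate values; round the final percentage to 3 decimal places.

Assessed value = $1,565,900 × 0.21 = $328,839
City of Wrenford: $328,839 × 0.00704 = $2,315.02656
Orrin Falls USD: $328,839 × 0.0113 = $3,715.8807
Community College District: $328,839 × 0.00071 = $233.47569
Total tax = $6,264.38295
Effective rate = $6,264.38295 ÷ $1,565,900 = 0.400% of market value

0.400%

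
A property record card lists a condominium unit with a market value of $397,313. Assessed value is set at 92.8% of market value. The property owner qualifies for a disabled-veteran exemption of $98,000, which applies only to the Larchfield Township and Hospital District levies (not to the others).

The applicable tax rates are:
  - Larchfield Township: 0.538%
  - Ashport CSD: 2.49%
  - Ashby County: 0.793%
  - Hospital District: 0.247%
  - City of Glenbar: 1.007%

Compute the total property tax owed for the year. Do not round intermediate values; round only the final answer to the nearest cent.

$17,942.55

Assessed value = $397,313 × 0.928 = $368,706.464
Larchfield Township: ($368,706.464 − $98,000) × 0.00538 = $270,706.464 × 0.00538 = $1,456.40077632
Ashport CSD: $368,706.464 × 0.0249 = $9,180.7909536
Ashby County: $368,706.464 × 0.00793 = $2,923.84225952
Hospital District: ($368,706.464 − $98,000) × 0.00247 = $270,706.464 × 0.00247 = $668.64496608
City of Glenbar: $368,706.464 × 0.01007 = $3,712.87409248
Total = $17,942.553048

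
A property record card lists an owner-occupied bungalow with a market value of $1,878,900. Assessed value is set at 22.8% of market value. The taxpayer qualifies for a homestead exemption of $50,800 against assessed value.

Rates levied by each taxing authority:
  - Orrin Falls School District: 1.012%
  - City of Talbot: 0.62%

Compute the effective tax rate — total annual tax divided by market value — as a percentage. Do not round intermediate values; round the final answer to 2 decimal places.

Assessed value = $1,878,900 × 0.228 = $428,389.2
Taxable value = $428,389.2 − $50,800 = $377,589.2
Orrin Falls School District: $377,589.2 × 0.01012 = $3,821.202704
City of Talbot: $377,589.2 × 0.0062 = $2,341.05304
Total tax = $6,162.255744
Effective rate = $6,162.255744 ÷ $1,878,900 = 0.33% of market value

0.33%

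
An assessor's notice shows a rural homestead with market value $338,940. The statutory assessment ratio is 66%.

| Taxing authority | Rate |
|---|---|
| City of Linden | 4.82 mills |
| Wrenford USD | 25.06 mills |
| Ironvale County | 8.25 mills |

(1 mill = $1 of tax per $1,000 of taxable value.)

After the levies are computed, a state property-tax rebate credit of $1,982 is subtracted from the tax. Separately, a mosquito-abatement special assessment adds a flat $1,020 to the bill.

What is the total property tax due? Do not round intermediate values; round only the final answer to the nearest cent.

Assessed value = $338,940 × 0.66 = $223,700.4
City of Linden: $223,700.4 × 0.00482 = $1,078.235928
Wrenford USD: $223,700.4 × 0.02506 = $5,605.932024
Ironvale County: $223,700.4 × 0.00825 = $1,845.5283
Levies subtotal = $8,529.696252
After credit = $8,529.696252 − $1,982 = $6,547.696252
Total = $6,547.696252 + $1,020 = $7,567.696252

$7,567.70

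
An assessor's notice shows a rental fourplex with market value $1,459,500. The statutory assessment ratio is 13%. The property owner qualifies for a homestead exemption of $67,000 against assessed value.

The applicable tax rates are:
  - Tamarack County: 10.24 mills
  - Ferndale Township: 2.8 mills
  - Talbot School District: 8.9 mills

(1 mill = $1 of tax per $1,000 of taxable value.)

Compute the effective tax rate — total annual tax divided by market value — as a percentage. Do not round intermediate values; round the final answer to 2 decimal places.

Assessed value = $1,459,500 × 0.13 = $189,735
Taxable value = $189,735 − $67,000 = $122,735
Tamarack County: $122,735 × 0.01024 = $1,256.8064
Ferndale Township: $122,735 × 0.0028 = $343.658
Talbot School District: $122,735 × 0.0089 = $1,092.3415
Total tax = $2,692.8059
Effective rate = $2,692.8059 ÷ $1,459,500 = 0.18% of market value

0.18%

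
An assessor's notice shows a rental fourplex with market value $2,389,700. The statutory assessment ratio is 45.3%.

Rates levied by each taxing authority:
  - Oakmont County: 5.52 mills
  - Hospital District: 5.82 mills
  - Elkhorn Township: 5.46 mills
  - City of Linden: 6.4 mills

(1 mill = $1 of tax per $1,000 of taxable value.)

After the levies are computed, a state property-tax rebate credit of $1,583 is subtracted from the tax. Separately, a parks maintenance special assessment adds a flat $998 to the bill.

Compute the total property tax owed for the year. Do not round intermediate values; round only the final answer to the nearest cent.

Assessed value = $2,389,700 × 0.453 = $1,082,534.1
Oakmont County: $1,082,534.1 × 0.00552 = $5,975.588232
Hospital District: $1,082,534.1 × 0.00582 = $6,300.348462
Elkhorn Township: $1,082,534.1 × 0.00546 = $5,910.636186
City of Linden: $1,082,534.1 × 0.0064 = $6,928.21824
Levies subtotal = $25,114.79112
After credit = $25,114.79112 − $1,583 = $23,531.79112
Total = $23,531.79112 + $998 = $24,529.79112

$24,529.79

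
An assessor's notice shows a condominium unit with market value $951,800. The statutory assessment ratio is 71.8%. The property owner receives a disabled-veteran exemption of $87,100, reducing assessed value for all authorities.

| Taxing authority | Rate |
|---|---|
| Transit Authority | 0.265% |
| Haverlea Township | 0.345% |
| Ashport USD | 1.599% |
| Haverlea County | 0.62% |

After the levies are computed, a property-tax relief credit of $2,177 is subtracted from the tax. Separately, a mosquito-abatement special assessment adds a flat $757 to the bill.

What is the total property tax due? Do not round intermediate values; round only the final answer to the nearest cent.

Assessed value = $951,800 × 0.718 = $683,392.4
Taxable value = $683,392.4 − $87,100 = $596,292.4
Transit Authority: $596,292.4 × 0.00265 = $1,580.17486
Haverlea Township: $596,292.4 × 0.00345 = $2,057.20878
Ashport USD: $596,292.4 × 0.01599 = $9,534.715476
Haverlea County: $596,292.4 × 0.0062 = $3,697.01288
Levies subtotal = $16,869.111996
After credit = $16,869.111996 − $2,177 = $14,692.111996
Total = $14,692.111996 + $757 = $15,449.111996

$15,449.11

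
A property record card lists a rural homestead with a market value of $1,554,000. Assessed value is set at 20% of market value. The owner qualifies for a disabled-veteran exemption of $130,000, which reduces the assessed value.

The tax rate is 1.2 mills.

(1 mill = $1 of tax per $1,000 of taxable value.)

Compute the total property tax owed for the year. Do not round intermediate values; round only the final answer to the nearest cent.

$216.96

Assessed value = $1,554,000 × 0.2 = $310,800
Taxable value = $310,800 − $130,000 = $180,800
Tax = $180,800 × 0.0012 = $216.96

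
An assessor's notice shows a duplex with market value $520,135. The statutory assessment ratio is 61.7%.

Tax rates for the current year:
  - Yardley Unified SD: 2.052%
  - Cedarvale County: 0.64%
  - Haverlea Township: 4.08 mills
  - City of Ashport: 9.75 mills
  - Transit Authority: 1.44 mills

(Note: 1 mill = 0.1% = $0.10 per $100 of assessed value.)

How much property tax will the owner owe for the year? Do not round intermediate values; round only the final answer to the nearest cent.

$13,539.75

Assessed value = $520,135 × 0.617 = $320,923.295
Yardley Unified SD: $320,923.295 × 0.02052 = $6,585.3460134
Cedarvale County: $320,923.295 × 0.0064 = $2,053.909088
Haverlea Township: $320,923.295 × 0.00408 = $1,309.3670436
City of Ashport: $320,923.295 × 0.00975 = $3,129.00212625
Transit Authority: $320,923.295 × 0.00144 = $462.1295448
Total = $13,539.75381605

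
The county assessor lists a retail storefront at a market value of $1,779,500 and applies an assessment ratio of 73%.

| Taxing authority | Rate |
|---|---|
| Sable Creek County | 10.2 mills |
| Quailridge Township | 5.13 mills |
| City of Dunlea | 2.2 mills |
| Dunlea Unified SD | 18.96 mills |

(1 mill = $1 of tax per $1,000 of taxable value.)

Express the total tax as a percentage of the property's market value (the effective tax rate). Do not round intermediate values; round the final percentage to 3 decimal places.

2.664%

Assessed value = $1,779,500 × 0.73 = $1,299,035
Sable Creek County: $1,299,035 × 0.0102 = $13,250.157
Quailridge Township: $1,299,035 × 0.00513 = $6,664.04955
City of Dunlea: $1,299,035 × 0.0022 = $2,857.877
Dunlea Unified SD: $1,299,035 × 0.01896 = $24,629.7036
Total tax = $47,401.78715
Effective rate = $47,401.78715 ÷ $1,779,500 = 2.664% of market value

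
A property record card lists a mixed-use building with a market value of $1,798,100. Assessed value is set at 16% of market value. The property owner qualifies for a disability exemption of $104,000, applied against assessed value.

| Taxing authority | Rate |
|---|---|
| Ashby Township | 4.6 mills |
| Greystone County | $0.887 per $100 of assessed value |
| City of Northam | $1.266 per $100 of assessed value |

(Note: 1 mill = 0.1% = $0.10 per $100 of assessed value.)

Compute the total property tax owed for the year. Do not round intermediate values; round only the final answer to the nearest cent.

$4,799.98

Assessed value = $1,798,100 × 0.16 = $287,696
Taxable value = $287,696 − $104,000 = $183,696
Ashby Township: $183,696 × 0.0046 = $845.0016
Greystone County: $183,696 × 0.00887 = $1,629.38352
City of Northam: $183,696 × 0.01266 = $2,325.59136
Total = $4,799.97648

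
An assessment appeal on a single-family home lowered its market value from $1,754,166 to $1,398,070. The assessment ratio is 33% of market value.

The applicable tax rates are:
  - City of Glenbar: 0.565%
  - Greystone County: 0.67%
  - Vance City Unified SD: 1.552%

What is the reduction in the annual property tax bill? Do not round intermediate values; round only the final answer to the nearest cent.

$3,275.05

Old assessed value = $1,754,166 × 0.33 = $578,874.78
New assessed value = $1,398,070 × 0.33 = $461,363.1
Combined rate = 0.00565 + 0.0067 + 0.01552 = 0.02787
Old tax = $578,874.78 × 0.02787 = $16,133.2401186
New tax = $461,363.1 × 0.02787 = $12,858.189597
Reduction = $16,133.2401186 − $12,858.189597 = $3,275.0505216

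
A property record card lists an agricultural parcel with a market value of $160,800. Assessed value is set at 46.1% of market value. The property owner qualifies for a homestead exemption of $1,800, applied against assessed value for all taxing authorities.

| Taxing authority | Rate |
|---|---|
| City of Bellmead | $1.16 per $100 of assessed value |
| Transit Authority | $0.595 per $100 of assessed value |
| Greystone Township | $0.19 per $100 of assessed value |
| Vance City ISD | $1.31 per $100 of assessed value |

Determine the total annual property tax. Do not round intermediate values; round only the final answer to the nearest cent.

$2,354.30

Assessed value = $160,800 × 0.461 = $74,128.8
Taxable value = $74,128.8 − $1,800 = $72,328.8
City of Bellmead: $72,328.8 × 0.0116 = $839.01408
Transit Authority: $72,328.8 × 0.00595 = $430.35636
Greystone Township: $72,328.8 × 0.0019 = $137.42472
Vance City ISD: $72,328.8 × 0.0131 = $947.50728
Total = $839.01408 + $430.35636 + $137.42472 + $947.50728 = $2,354.30244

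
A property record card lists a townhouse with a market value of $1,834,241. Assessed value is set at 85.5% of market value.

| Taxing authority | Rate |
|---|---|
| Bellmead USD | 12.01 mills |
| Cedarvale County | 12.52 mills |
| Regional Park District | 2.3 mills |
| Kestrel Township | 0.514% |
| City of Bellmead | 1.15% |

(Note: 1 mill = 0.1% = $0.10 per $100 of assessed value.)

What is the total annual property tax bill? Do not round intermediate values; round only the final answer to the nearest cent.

$68,172.96

Assessed value = $1,834,241 × 0.855 = $1,568,276.055
Bellmead USD: $1,568,276.055 × 0.01201 = $18,834.99542055
Cedarvale County: $1,568,276.055 × 0.01252 = $19,634.8162086
Regional Park District: $1,568,276.055 × 0.0023 = $3,607.0349265
Kestrel Township: $1,568,276.055 × 0.00514 = $8,060.9389227
City of Bellmead: $1,568,276.055 × 0.0115 = $18,035.1746325
Total = $68,172.96011085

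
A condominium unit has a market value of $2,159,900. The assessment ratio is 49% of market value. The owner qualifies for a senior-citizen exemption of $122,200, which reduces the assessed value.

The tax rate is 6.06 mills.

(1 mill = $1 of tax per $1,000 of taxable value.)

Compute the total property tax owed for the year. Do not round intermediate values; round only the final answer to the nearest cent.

Assessed value = $2,159,900 × 0.49 = $1,058,351
Taxable value = $1,058,351 − $122,200 = $936,151
Tax = $936,151 × 0.00606 = $5,673.07506

$5,673.08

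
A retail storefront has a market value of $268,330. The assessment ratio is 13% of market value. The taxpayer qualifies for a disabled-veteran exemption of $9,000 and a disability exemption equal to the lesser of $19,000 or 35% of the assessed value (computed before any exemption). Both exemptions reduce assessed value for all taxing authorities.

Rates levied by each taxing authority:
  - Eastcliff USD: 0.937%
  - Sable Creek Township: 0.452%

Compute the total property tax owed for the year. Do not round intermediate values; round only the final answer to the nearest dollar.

$190

Assessed value = $268,330 × 0.13 = $34,882.9
Disability exemption = min($19,000, 35% × $34,882.9) = min($19,000, $12,209.015) = $12,209.015 (percentage binds)
Taxable value = $34,882.9 − $9,000 − $12,209.015 = $13,673.885
Eastcliff USD: $13,673.885 × 0.00937 = $128.12430245
Sable Creek Township: $13,673.885 × 0.00452 = $61.8059602
Total = $189.93026265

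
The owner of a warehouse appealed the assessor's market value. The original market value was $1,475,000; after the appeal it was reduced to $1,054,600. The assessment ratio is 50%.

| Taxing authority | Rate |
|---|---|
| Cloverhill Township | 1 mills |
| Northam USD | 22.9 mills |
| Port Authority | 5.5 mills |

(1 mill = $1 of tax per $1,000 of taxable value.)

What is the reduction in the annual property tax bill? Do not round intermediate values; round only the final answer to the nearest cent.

$6,179.88

Old assessed value = $1,475,000 × 0.5 = $737,500
New assessed value = $1,054,600 × 0.5 = $527,300
Combined rate = 0.001 + 0.0229 + 0.0055 = 0.0294
Old tax = $737,500 × 0.0294 = $21,682.5
New tax = $527,300 × 0.0294 = $15,502.62
Reduction = $21,682.5 − $15,502.62 = $6,179.88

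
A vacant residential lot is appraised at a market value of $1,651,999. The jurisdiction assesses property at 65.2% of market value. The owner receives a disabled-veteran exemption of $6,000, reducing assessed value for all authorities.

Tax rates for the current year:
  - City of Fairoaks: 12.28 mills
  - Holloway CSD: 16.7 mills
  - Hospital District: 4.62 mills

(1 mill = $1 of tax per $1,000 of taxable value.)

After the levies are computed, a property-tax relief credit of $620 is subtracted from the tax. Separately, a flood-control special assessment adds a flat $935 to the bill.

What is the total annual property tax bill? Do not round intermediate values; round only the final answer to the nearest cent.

Assessed value = $1,651,999 × 0.652 = $1,077,103.348
Taxable value = $1,077,103.348 − $6,000 = $1,071,103.348
City of Fairoaks: $1,071,103.348 × 0.01228 = $13,153.14911344
Holloway CSD: $1,071,103.348 × 0.0167 = $17,887.4259116
Hospital District: $1,071,103.348 × 0.00462 = $4,948.49746776
Levies subtotal = $35,989.0724928
After credit = $35,989.0724928 − $620 = $35,369.0724928
Total = $35,369.0724928 + $935 = $36,304.0724928

$36,304.07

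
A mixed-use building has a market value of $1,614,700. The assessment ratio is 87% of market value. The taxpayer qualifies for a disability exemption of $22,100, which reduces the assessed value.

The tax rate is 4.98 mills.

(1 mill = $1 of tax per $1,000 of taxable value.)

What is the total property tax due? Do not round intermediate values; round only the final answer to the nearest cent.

Assessed value = $1,614,700 × 0.87 = $1,404,789
Taxable value = $1,404,789 − $22,100 = $1,382,689
Tax = $1,382,689 × 0.00498 = $6,885.79122

$6,885.79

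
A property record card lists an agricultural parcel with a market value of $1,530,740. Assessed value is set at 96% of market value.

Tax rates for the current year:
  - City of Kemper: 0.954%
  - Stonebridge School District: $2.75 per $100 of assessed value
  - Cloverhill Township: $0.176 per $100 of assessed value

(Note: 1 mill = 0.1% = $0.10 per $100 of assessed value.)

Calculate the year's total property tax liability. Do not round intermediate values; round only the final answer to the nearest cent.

Assessed value = $1,530,740 × 0.96 = $1,469,510.4
City of Kemper: $1,469,510.4 × 0.00954 = $14,019.129216
Stonebridge School District: $1,469,510.4 × 0.0275 = $40,411.536
Cloverhill Township: $1,469,510.4 × 0.00176 = $2,586.338304
Total = $57,017.00352

$57,017.00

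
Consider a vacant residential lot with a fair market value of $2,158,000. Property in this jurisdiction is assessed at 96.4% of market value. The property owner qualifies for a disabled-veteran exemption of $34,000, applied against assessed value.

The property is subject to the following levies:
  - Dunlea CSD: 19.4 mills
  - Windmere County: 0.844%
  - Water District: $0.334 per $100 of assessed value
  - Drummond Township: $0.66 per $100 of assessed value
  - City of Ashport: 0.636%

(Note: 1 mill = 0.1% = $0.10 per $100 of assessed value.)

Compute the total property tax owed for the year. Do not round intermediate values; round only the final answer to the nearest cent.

$90,324.21

Assessed value = $2,158,000 × 0.964 = $2,080,312
Taxable value = $2,080,312 − $34,000 = $2,046,312
Dunlea CSD: $2,046,312 × 0.0194 = $39,698.4528
Windmere County: $2,046,312 × 0.00844 = $17,270.87328
Water District: $2,046,312 × 0.00334 = $6,834.68208
Drummond Township: $2,046,312 × 0.0066 = $13,505.6592
City of Ashport: $2,046,312 × 0.00636 = $13,014.54432
Total = $90,324.21168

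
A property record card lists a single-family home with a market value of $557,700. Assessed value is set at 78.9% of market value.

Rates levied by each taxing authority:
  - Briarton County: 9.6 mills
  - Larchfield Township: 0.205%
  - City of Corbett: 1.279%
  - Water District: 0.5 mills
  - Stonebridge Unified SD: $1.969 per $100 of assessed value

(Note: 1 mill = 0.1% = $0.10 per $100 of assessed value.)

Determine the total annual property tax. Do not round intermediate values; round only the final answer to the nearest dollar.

Assessed value = $557,700 × 0.789 = $440,025.3
Briarton County: $440,025.3 × 0.0096 = $4,224.24288
Larchfield Township: $440,025.3 × 0.00205 = $902.051865
City of Corbett: $440,025.3 × 0.01279 = $5,627.923587
Water District: $440,025.3 × 0.0005 = $220.01265
Stonebridge Unified SD: $440,025.3 × 0.01969 = $8,664.098157
Total = $19,638.329139

$19,638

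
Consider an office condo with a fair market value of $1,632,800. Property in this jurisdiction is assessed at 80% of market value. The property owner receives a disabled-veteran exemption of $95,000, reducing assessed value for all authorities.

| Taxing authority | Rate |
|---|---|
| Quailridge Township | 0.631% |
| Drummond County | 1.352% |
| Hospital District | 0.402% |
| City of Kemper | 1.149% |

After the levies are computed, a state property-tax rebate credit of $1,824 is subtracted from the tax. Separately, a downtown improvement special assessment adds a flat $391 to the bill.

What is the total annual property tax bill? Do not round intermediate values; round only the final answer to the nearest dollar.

Assessed value = $1,632,800 × 0.8 = $1,306,240
Taxable value = $1,306,240 − $95,000 = $1,211,240
Quailridge Township: $1,211,240 × 0.00631 = $7,642.9244
Drummond County: $1,211,240 × 0.01352 = $16,375.9648
Hospital District: $1,211,240 × 0.00402 = $4,869.1848
City of Kemper: $1,211,240 × 0.01149 = $13,917.1476
Levies subtotal = $42,805.2216
After credit = $42,805.2216 − $1,824 = $40,981.2216
Total = $40,981.2216 + $391 = $41,372.2216

$41,372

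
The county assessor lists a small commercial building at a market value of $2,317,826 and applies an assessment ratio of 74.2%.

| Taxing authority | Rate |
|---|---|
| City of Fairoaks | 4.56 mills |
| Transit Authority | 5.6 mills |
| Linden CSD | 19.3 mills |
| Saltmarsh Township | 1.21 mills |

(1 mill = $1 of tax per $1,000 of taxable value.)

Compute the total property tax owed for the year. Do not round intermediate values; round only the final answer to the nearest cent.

Assessed value = $2,317,826 × 0.742 = $1,719,826.892
City of Fairoaks: $1,719,826.892 × 0.00456 = $7,842.41062752
Transit Authority: $1,719,826.892 × 0.0056 = $9,631.0305952
Linden CSD: $1,719,826.892 × 0.0193 = $33,192.6590156
Saltmarsh Township: $1,719,826.892 × 0.00121 = $2,080.99053932
Total = $7,842.41062752 + $9,631.0305952 + $33,192.6590156 + $2,080.99053932 = $52,747.09077764

$52,747.09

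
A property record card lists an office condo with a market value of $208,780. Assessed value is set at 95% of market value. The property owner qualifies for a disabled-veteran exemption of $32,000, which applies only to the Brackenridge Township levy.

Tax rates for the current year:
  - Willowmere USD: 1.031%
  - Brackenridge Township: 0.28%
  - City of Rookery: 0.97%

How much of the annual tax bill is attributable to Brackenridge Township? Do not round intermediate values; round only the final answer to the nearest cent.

$465.75

Assessed value = $208,780 × 0.95 = $198,341
Brackenridge Township taxable value = $198,341 − $32,000 = $166,341
Brackenridge Township levy = $166,341 × 0.0028 = $465.7548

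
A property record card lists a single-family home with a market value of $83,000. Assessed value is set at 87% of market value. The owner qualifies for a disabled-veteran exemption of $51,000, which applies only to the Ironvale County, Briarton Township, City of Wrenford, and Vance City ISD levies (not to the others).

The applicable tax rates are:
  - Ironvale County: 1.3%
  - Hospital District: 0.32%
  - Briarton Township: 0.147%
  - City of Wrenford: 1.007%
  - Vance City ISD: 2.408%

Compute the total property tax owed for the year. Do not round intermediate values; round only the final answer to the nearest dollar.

$1,262

Assessed value = $83,000 × 0.87 = $72,210
Ironvale County: ($72,210 − $51,000) × 0.013 = $21,210 × 0.013 = $275.73
Hospital District: $72,210 × 0.0032 = $231.072
Briarton Township: ($72,210 − $51,000) × 0.00147 = $21,210 × 0.00147 = $31.1787
City of Wrenford: ($72,210 − $51,000) × 0.01007 = $21,210 × 0.01007 = $213.5847
Vance City ISD: ($72,210 − $51,000) × 0.02408 = $21,210 × 0.02408 = $510.7368
Total = $1,262.3022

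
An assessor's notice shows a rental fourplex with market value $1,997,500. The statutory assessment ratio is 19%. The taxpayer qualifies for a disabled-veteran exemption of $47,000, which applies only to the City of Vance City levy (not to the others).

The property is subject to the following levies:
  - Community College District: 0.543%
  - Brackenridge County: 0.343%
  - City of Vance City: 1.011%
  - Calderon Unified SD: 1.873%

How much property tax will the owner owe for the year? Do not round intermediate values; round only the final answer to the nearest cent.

Assessed value = $1,997,500 × 0.19 = $379,525
Community College District: $379,525 × 0.00543 = $2,060.82075
Brackenridge County: $379,525 × 0.00343 = $1,301.77075
City of Vance City: ($379,525 − $47,000) × 0.01011 = $332,525 × 0.01011 = $3,361.82775
Calderon Unified SD: $379,525 × 0.01873 = $7,108.50325
Total = $13,832.9225

$13,832.92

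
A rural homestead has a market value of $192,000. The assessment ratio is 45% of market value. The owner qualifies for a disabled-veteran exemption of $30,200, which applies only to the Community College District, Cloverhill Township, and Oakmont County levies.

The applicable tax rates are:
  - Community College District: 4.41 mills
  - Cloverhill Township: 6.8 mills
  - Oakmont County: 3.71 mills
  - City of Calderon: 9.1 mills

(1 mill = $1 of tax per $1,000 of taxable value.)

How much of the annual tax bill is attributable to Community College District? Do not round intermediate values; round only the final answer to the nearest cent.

Assessed value = $192,000 × 0.45 = $86,400
Community College District taxable value = $86,400 − $30,200 = $56,200
Community College District levy = $56,200 × 0.00441 = $247.842

$247.84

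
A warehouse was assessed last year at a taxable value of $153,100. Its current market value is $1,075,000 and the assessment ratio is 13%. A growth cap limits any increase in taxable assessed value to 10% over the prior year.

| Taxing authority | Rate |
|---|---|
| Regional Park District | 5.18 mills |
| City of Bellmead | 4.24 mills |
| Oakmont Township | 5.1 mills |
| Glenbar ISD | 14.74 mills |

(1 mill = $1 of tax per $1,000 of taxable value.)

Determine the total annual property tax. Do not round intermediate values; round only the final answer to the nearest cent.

Uncapped assessed value = $1,075,000 × 0.13 = $139,750
Cap limit = $153,100 × 1.1 = $168,410
Taxable assessed value = min($139,750, $168,410) = $139,750 (cap does not bind)
Regional Park District: $139,750 × 0.00518 = $723.905
City of Bellmead: $139,750 × 0.00424 = $592.54
Oakmont Township: $139,750 × 0.0051 = $712.725
Glenbar ISD: $139,750 × 0.01474 = $2,059.915
Total = $4,089.085

$4,089.09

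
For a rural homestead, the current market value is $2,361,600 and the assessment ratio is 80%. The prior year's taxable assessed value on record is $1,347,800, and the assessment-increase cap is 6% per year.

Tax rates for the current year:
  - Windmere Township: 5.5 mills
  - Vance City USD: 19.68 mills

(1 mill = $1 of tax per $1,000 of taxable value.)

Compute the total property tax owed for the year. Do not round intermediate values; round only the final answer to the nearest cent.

Uncapped assessed value = $2,361,600 × 0.8 = $1,889,280
Cap limit = $1,347,800 × 1.06 = $1,428,668
Taxable assessed value = min($1,889,280, $1,428,668) = $1,428,668 (cap binds)
Windmere Township: $1,428,668 × 0.0055 = $7,857.674
Vance City USD: $1,428,668 × 0.01968 = $28,116.18624
Total = $35,973.86024

$35,973.86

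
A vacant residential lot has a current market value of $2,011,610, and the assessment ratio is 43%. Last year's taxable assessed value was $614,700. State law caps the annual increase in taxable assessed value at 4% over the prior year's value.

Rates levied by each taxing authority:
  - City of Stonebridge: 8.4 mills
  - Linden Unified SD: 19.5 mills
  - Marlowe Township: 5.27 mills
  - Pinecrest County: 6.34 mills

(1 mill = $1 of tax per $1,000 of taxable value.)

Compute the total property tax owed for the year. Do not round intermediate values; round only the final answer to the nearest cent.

$25,258.27

Uncapped assessed value = $2,011,610 × 0.43 = $864,992.3
Cap limit = $614,700 × 1.04 = $639,288
Taxable assessed value = min($864,992.3, $639,288) = $639,288 (cap binds)
City of Stonebridge: $639,288 × 0.0084 = $5,370.0192
Linden Unified SD: $639,288 × 0.0195 = $12,466.116
Marlowe Township: $639,288 × 0.00527 = $3,369.04776
Pinecrest County: $639,288 × 0.00634 = $4,053.08592
Total = $25,258.26888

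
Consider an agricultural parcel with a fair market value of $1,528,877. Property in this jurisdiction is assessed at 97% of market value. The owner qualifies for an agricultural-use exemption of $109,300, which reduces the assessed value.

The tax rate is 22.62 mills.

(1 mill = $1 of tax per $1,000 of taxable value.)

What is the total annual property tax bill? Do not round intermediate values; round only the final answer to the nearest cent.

Assessed value = $1,528,877 × 0.97 = $1,483,010.69
Taxable value = $1,483,010.69 − $109,300 = $1,373,710.69
Tax = $1,373,710.69 × 0.02262 = $31,073.3358078

$31,073.34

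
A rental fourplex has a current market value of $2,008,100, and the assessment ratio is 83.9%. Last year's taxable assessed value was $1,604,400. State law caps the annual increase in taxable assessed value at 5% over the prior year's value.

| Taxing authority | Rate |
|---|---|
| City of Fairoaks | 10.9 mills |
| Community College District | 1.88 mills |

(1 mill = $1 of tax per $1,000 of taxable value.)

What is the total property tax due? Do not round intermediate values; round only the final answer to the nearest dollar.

$21,529

Uncapped assessed value = $2,008,100 × 0.839 = $1,684,795.9
Cap limit = $1,604,400 × 1.05 = $1,684,620
Taxable assessed value = min($1,684,795.9, $1,684,620) = $1,684,620 (cap binds)
City of Fairoaks: $1,684,620 × 0.0109 = $18,362.358
Community College District: $1,684,620 × 0.00188 = $3,167.0856
Total = $21,529.4436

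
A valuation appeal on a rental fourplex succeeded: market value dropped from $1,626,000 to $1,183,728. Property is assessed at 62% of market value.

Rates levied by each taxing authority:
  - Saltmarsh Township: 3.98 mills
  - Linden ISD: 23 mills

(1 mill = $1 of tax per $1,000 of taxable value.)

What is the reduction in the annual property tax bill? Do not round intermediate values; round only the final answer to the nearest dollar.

$7,398

Old assessed value = $1,626,000 × 0.62 = $1,008,120
New assessed value = $1,183,728 × 0.62 = $733,911.36
Combined rate = 0.00398 + 0.023 = 0.02698
Old tax = $1,008,120 × 0.02698 = $27,199.0776
New tax = $733,911.36 × 0.02698 = $19,800.9284928
Reduction = $27,199.0776 − $19,800.9284928 = $7,398.1491072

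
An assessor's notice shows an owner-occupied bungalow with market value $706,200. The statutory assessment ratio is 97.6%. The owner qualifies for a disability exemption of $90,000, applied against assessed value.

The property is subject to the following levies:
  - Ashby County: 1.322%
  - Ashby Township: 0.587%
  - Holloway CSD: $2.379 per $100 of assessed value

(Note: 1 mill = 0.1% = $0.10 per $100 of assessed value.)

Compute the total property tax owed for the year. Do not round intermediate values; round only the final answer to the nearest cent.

$25,695.89

Assessed value = $706,200 × 0.976 = $689,251.2
Taxable value = $689,251.2 − $90,000 = $599,251.2
Ashby County: $599,251.2 × 0.01322 = $7,922.100864
Ashby Township: $599,251.2 × 0.00587 = $3,517.604544
Holloway CSD: $599,251.2 × 0.02379 = $14,256.186048
Total = $25,695.891456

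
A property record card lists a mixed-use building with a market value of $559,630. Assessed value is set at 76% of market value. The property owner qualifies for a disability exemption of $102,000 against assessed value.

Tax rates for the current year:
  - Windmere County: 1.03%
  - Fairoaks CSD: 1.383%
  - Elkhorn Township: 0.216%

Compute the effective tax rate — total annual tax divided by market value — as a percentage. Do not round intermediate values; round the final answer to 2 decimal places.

Assessed value = $559,630 × 0.76 = $425,318.8
Taxable value = $425,318.8 − $102,000 = $323,318.8
Windmere County: $323,318.8 × 0.0103 = $3,330.18364
Fairoaks CSD: $323,318.8 × 0.01383 = $4,471.499004
Elkhorn Township: $323,318.8 × 0.00216 = $698.368608
Total tax = $8,500.051252
Effective rate = $8,500.051252 ÷ $559,630 = 1.52% of market value

1.52%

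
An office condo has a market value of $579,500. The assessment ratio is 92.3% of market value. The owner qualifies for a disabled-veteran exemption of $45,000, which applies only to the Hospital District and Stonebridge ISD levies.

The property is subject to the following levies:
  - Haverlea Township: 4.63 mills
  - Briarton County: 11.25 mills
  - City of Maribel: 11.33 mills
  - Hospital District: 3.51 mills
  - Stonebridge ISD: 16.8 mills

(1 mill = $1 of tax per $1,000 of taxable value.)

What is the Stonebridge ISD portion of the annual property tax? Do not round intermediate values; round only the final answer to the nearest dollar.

$8,230

Assessed value = $579,500 × 0.923 = $534,878.5
Stonebridge ISD taxable value = $534,878.5 − $45,000 = $489,878.5
Stonebridge ISD levy = $489,878.5 × 0.0168 = $8,229.9588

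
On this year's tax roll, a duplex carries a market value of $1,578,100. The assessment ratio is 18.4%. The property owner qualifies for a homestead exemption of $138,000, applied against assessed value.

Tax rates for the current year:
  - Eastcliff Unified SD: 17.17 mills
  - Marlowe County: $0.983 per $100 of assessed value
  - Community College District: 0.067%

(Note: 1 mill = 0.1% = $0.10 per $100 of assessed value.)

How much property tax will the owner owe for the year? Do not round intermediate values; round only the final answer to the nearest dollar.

Assessed value = $1,578,100 × 0.184 = $290,370.4
Taxable value = $290,370.4 − $138,000 = $152,370.4
Eastcliff Unified SD: $152,370.4 × 0.01717 = $2,616.199768
Marlowe County: $152,370.4 × 0.00983 = $1,497.801032
Community College District: $152,370.4 × 0.00067 = $102.088168
Total = $4,216.088968

$4,216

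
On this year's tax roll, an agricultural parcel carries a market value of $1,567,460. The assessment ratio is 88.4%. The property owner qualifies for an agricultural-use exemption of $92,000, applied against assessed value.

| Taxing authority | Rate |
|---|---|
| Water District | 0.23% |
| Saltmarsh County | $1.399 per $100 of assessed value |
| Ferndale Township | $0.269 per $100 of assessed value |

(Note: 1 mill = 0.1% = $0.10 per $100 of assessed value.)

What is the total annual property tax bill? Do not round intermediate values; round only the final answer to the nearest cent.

$24,553.19

Assessed value = $1,567,460 × 0.884 = $1,385,634.64
Taxable value = $1,385,634.64 − $92,000 = $1,293,634.64
Water District: $1,293,634.64 × 0.0023 = $2,975.359672
Saltmarsh County: $1,293,634.64 × 0.01399 = $18,097.9486136
Ferndale Township: $1,293,634.64 × 0.00269 = $3,479.8771816
Total = $24,553.1854672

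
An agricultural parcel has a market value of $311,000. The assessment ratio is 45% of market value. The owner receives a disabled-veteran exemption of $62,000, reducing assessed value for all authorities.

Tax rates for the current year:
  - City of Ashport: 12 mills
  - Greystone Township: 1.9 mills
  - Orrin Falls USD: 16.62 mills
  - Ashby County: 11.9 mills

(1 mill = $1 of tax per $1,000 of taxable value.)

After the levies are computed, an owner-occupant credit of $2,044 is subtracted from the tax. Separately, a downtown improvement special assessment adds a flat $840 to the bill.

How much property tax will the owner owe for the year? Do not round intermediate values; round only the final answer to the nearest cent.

$2,102.64

Assessed value = $311,000 × 0.45 = $139,950
Taxable value = $139,950 − $62,000 = $77,950
City of Ashport: $77,950 × 0.012 = $935.4
Greystone Township: $77,950 × 0.0019 = $148.105
Orrin Falls USD: $77,950 × 0.01662 = $1,295.529
Ashby County: $77,950 × 0.0119 = $927.605
Levies subtotal = $3,306.639
After credit = $3,306.639 − $2,044 = $1,262.639
Total = $1,262.639 + $840 = $2,102.639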